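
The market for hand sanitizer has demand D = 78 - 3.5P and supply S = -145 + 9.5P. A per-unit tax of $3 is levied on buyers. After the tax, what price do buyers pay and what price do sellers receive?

Pre-tax equilibrium: P* = 223/13, Q* = 467/26.
Tax on buyers shifts demand to D = 78 − 3.5(P + 3) = 67.5 - 3.5P.
67.5 - 3.5P = -145 + 9.5P gives seller price Ps = 425/26; buyers pay Pb = 425/26 + 3 = 503/26.
New quantity: Q = 78 − 3.5(503/26) = 535/52.

Buyers pay 503/26, sellers receive 425/26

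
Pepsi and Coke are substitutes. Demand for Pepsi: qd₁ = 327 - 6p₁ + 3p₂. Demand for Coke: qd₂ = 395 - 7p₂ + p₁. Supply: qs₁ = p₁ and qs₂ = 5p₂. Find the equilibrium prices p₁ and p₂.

Market 1: 327 - 6p₁ + 3p₂ = p₁ → 7p₁ - 3p₂ = 327.
Market 2: 12p₂ - p₁ = 395.
Eliminating p₂: 12×(1) + 3×(2) gives 81p₁ = 5109, so p₁ = 1703/27.
Back-substitute into (2): p₂ = (395 + 1×1703/27) / 12 = 3092/81.

p₁ = 1703/27, p₂ = 3092/81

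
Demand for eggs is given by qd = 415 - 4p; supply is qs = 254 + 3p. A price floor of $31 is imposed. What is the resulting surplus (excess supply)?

Surplus = 56

Equilibrium price would be p* = 23, so the floor at 31 binds.
At p = 31: qd = 291, qs = 347.
Surplus = 347 − 291 = 56.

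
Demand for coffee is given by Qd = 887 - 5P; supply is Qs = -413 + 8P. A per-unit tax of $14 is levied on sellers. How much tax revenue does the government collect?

Tax revenue = 62594/13

Pre-tax equilibrium: P* = 100, Q* = 387.
Tax on sellers shifts supply to Qs = -413 + 8(P − 14) = -525 + 8P.
887 - 5P = -525 + 8P gives buyer price Pb = 1412/13; sellers receive Ps = 1412/13 − 14 = 1230/13.
New quantity: Q = 887 − 5(1412/13) = 4471/13.
Revenue = 14 × 4471/13 = 62594/13.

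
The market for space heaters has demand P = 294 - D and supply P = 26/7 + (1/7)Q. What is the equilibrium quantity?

Q* = 254

Set the two price expressions equal: 294 - Q = 26/7 + (1/7)Q.
2032/7 = (8/7)Q, so Q* = 254.
P* = 294 − (1)(254) = 40.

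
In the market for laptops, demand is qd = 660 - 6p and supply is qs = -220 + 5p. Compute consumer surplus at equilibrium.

Equilibrium: 660 - 6p = -220 + 5p gives p* = 80, q* = 180.
Demand choke price (qd = 0): p = 110.
CS = ½(110 − 80)(180) = 2700.

Consumer surplus = 2700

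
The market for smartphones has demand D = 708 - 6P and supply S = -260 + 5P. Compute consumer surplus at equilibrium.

Equilibrium: 708 - 6P = -260 + 5P gives P* = 88, Q* = 180.
Demand choke price (D = 0): P = 118.
CS = ½(118 − 88)(180) = 2700.

Consumer surplus = 2700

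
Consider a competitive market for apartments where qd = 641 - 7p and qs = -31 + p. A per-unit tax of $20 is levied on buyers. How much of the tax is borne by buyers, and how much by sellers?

Buyers bear $2.5, sellers bear $17.5

Pre-tax equilibrium: p* = 84, q* = 53.
Tax on buyers shifts demand to qd = 641 − 7(p + 20) = 501 - 7p.
501 - 7p = -31 + p gives seller price ps = 66.5; buyers pay pb = 66.5 + 20 = 86.5.
New quantity: q = 641 − 7(86.5) = 35.5.
Buyer burden = 86.5 − 84 = 2.5; seller burden = 84 − 66.5 = 17.5.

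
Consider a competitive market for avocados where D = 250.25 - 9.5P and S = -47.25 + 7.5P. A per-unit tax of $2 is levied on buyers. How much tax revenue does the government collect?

Pre-tax equilibrium: P* = 17.5, Q* = 84.
Tax on buyers shifts demand to D = 250.25 − 9.5(P + 2) = 231.25 - 9.5P.
231.25 - 9.5P = -47.25 + 7.5P gives seller price Ps = 557/34; buyers pay Pb = 557/34 + 2 = 625/34.
New quantity: Q = 250.25 − 9.5(625/34) = 2571/34.
Revenue = 2 × 2571/34 = 2571/17.

Tax revenue = 2571/17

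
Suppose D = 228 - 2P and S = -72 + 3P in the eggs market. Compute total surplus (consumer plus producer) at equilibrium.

Equilibrium: 228 - 2P = -72 + 3P gives P* = 60, Q* = 108.
Demand choke price: P = 114; supply starts at P = 24.
CS = ½(114 − 60)(108) = 2916; PS = ½(60 − 24)(108) = 1944.

Total surplus = 4860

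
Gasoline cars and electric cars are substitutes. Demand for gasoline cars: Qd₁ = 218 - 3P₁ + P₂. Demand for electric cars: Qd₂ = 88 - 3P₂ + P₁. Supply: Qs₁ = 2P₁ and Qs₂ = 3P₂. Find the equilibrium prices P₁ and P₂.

Market 1: 218 - 3P₁ + P₂ = 2P₁ → 5P₁ - P₂ = 218.
Market 2: 6P₂ - P₁ = 88.
Eliminating P₂: 6×(1) + 1×(2) gives 29P₁ = 1396, so P₁ = 1396/29.
Back-substitute into (2): P₂ = (88 + 1×1396/29) / 6 = 658/29.

P₁ = 1396/29, P₂ = 658/29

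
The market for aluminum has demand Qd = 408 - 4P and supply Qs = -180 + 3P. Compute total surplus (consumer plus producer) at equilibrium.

Equilibrium: 408 - 4P = -180 + 3P gives P* = 84, Q* = 72.
Demand choke price: P = 102; supply starts at P = 60.
CS = ½(102 − 84)(72) = 648; PS = ½(84 − 60)(72) = 864.

Total surplus = 1512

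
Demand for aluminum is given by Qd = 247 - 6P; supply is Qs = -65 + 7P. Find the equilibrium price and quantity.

P* = 24, Q* = 103

Set Qd = Qs: 247 - 6P = -65 + 7P.
312 = 13P, so P* = 24.
Q* = 247 − 6(24) = 103.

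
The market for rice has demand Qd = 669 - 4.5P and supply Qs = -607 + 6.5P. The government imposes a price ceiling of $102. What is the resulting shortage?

Equilibrium price would be P* = 116, so the ceiling at 102 binds.
At P = 102: Qd = 669 − 4.5(102) = 210, Qs = -607 + 6.5(102) = 56.
Shortage = 210 − 56 = 154.

Shortage = 154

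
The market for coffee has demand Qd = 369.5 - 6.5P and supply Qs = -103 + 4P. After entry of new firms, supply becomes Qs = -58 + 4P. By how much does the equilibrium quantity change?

ΔQ = 195/7

Original equilibrium: P* = 45, Q* = 77.
New equilibrium: 369.5 - 6.5P = -58 + 4P, so 427.5 = 10.5P and P' = 285/7; Q' = 369.5 − 6.5(285/7) = 734/7.
Change in quantity: 734/7 − 77 = 195/7.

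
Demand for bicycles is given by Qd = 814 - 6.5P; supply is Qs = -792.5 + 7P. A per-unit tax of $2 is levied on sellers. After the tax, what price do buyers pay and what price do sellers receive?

Buyers pay 3241/27, sellers receive 3187/27

Pre-tax equilibrium: P* = 119, Q* = 40.5.
Tax on sellers shifts supply to Qs = -792.5 + 7(P − 2) = -806.5 + 7P.
814 - 6.5P = -806.5 + 7P gives buyer price Pb = 3241/27; sellers receive Ps = 3241/27 − 2 = 3187/27.
New quantity: Q = 814 − 6.5(3241/27) = 1823/54.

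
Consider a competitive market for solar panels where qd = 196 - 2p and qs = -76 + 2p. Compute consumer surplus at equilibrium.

Consumer surplus = 900

Equilibrium: 196 - 2p = -76 + 2p gives p* = 68, q* = 60.
Demand choke price (qd = 0): p = 98.
CS = ½(98 − 68)(60) = 900.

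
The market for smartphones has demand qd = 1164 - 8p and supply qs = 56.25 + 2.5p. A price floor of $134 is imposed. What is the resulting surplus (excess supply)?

Surplus = 299.25

Equilibrium price would be p* = 105.5, so the floor at 134 binds.
At p = 134: qd = 92, qs = 391.25.
Surplus = 391.25 − 92 = 299.25.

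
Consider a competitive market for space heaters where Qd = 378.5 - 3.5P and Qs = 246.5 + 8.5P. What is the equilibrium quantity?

Set Qd = Qs: 378.5 - 3.5P = 246.5 + 8.5P.
132 = 12P, so P* = 11.
Q* = 378.5 − 3.5(11) = 340.

Q* = 340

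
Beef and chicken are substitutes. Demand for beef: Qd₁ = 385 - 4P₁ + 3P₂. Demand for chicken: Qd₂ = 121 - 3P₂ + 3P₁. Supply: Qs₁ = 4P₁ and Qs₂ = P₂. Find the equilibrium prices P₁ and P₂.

Market 1: 385 - 4P₁ + 3P₂ = 4P₁ → 8P₁ - 3P₂ = 385.
Market 2: 4P₂ - 3P₁ = 121.
Eliminating P₂: 4×(1) + 3×(2) gives 23P₁ = 1903, so P₁ = 1903/23.
Back-substitute into (2): P₂ = (121 + 3×1903/23) / 4 = 2123/23.

P₁ = 1903/23, P₂ = 2123/23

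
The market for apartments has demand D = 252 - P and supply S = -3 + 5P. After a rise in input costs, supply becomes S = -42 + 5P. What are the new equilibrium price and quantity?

P' = 49, Q' = 203

Original equilibrium: P* = 42.5, Q* = 209.5.
New equilibrium: 252 - P = -42 + 5P, so 294 = 6P and P' = 49; Q' = 252 − 1(49) = 203.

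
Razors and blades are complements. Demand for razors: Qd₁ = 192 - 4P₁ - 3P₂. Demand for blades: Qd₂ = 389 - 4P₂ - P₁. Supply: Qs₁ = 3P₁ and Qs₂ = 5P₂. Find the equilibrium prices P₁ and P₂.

Market 1: 192 - 4P₁ - 3P₂ = 3P₁ → 7P₁ + 3P₂ = 192.
Market 2: 9P₂ + P₁ = 389.
Eliminating P₂: 9×(1) − 3×(2) gives 60P₁ = 561, so P₁ = 9.35.
Back-substitute into (2): P₂ = (389 − 1×9.35) / 9 = 2531/60.

P₁ = 9.35, P₂ = 2531/60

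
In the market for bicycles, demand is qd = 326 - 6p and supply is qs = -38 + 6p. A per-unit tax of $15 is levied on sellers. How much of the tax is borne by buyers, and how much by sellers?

Pre-tax equilibrium: p* = 91/3, q* = 144.
Tax on sellers shifts supply to qs = -38 + 6(p − 15) = -128 + 6p.
326 - 6p = -128 + 6p gives buyer price pb = 227/6; sellers receive ps = 227/6 − 15 = 137/6.
New quantity: q = 326 − 6(227/6) = 99.
Buyer burden = 227/6 − 91/3 = 7.5; seller burden = 91/3 − 137/6 = 7.5.

Buyers bear $7.5, sellers bear $7.5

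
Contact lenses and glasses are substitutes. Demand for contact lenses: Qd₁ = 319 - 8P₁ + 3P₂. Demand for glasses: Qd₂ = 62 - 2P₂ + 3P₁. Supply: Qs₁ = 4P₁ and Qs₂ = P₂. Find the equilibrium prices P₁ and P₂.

Market 1: 319 - 8P₁ + 3P₂ = 4P₁ → 12P₁ - 3P₂ = 319.
Market 2: 3P₂ - 3P₁ = 62.
Eliminating P₂: 3×(1) + 3×(2) gives 27P₁ = 1143, so P₁ = 127/3.
Back-substitute into (2): P₂ = (62 + 3×127/3) / 3 = 63.

P₁ = 127/3, P₂ = 63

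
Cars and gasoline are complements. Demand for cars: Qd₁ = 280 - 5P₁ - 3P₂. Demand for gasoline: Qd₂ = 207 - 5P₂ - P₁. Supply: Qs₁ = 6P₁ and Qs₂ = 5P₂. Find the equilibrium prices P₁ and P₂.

P₁ = 2179/107, P₂ = 1997/107

Market 1: 280 - 5P₁ - 3P₂ = 6P₁ → 11P₁ + 3P₂ = 280.
Market 2: 10P₂ + P₁ = 207.
Eliminating P₂: 10×(1) − 3×(2) gives 107P₁ = 2179, so P₁ = 2179/107.
Back-substitute into (2): P₂ = (207 − 1×2179/107) / 10 = 1997/107.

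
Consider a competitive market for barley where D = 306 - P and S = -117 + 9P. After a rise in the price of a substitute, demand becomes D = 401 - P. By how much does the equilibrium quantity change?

Original equilibrium: P* = 42.3, Q* = 263.7.
New equilibrium: 401 - P = -117 + 9P, so 518 = 10P and P' = 51.8; Q' = 401 − 1(51.8) = 349.2.
Change in quantity: 349.2 − 263.7 = 85.5.

ΔQ = 85.5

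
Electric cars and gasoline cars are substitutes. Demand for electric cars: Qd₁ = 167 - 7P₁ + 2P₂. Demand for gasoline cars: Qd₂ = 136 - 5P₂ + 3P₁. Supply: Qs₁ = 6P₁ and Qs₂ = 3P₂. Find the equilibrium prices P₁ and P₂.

P₁ = 804/49, P₂ = 2269/98

Market 1: 167 - 7P₁ + 2P₂ = 6P₁ → 13P₁ - 2P₂ = 167.
Market 2: 8P₂ - 3P₁ = 136.
Eliminating P₂: 8×(1) + 2×(2) gives 98P₁ = 1608, so P₁ = 804/49.
Back-substitute into (2): P₂ = (136 + 3×804/49) / 8 = 2269/98.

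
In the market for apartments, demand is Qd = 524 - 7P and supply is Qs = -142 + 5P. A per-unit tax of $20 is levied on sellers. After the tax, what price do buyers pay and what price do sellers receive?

Buyers pay 383/6, sellers receive 263/6

Pre-tax equilibrium: P* = 55.5, Q* = 135.5.
Tax on sellers shifts supply to Qs = -142 + 5(P − 20) = -242 + 5P.
524 - 7P = -242 + 5P gives buyer price Pb = 383/6; sellers receive Ps = 383/6 − 20 = 263/6.
New quantity: Q = 524 − 7(383/6) = 463/6.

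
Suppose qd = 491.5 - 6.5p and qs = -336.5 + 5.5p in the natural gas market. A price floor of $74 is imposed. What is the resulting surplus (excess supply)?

Surplus = 60

Equilibrium price would be p* = 69, so the floor at 74 binds.
At p = 74: qd = 10.5, qs = 70.5.
Surplus = 70.5 − 10.5 = 60.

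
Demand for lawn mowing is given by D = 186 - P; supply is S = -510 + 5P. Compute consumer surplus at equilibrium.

Equilibrium: 186 - P = -510 + 5P gives P* = 116, Q* = 70.
Demand choke price (D = 0): P = 186.
CS = ½(186 − 116)(70) = 2450.

Consumer surplus = 2450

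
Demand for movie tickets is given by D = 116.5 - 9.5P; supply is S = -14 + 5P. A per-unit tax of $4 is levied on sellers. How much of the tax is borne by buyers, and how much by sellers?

Buyers bear 40/29, sellers bear 76/29

Pre-tax equilibrium: P* = 9, Q* = 31.
Tax on sellers shifts supply to S = -14 + 5(P − 4) = -34 + 5P.
116.5 - 9.5P = -34 + 5P gives buyer price Pb = 301/29; sellers receive Ps = 301/29 − 4 = 185/29.
New quantity: Q = 116.5 − 9.5(301/29) = 519/29.
Buyer burden = 301/29 − 9 = 40/29; seller burden = 9 − 185/29 = 76/29.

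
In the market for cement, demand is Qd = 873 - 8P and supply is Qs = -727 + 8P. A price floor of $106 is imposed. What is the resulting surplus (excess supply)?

Surplus = 96

Equilibrium price would be P* = 100, so the floor at 106 binds.
At P = 106: Qd = 25, Qs = 121.
Surplus = 121 − 25 = 96.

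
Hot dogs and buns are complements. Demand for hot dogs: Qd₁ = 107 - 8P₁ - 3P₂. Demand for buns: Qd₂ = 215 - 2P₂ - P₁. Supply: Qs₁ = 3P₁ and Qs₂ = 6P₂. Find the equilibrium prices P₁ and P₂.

Market 1: 107 - 8P₁ - 3P₂ = 3P₁ → 11P₁ + 3P₂ = 107.
Market 2: 8P₂ + P₁ = 215.
Eliminating P₂: 8×(1) − 3×(2) gives 85P₁ = 211, so P₁ = 211/85.
Back-substitute into (2): P₂ = (215 − 1×211/85) / 8 = 2258/85.

P₁ = 211/85, P₂ = 2258/85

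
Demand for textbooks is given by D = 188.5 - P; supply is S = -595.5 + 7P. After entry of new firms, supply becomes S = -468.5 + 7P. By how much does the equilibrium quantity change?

ΔQ = 15.875

Original equilibrium: P* = 98, Q* = 90.5.
New equilibrium: 188.5 - P = -468.5 + 7P, so 657 = 8P and P' = 82.125; Q' = 188.5 − 1(82.125) = 106.375.
Change in quantity: 106.375 − 90.5 = 15.875.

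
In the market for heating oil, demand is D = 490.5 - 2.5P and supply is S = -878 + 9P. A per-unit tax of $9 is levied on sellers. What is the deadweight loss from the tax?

Deadweight loss = 3645/46

Pre-tax equilibrium: P* = 119, Q* = 193.
Tax on sellers shifts supply to S = -878 + 9(P − 9) = -959 + 9P.
490.5 - 2.5P = -959 + 9P gives buyer price Pb = 2899/23; sellers receive Ps = 2899/23 − 9 = 2692/23.
New quantity: Q = 490.5 − 2.5(2899/23) = 4034/23.
DWL = ½ × 9 × (193 − 4034/23) = 3645/46.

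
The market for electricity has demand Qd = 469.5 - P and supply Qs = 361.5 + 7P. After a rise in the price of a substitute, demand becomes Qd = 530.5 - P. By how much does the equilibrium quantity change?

Original equilibrium: P* = 13.5, Q* = 456.
New equilibrium: 530.5 - P = 361.5 + 7P, so 169 = 8P and P' = 21.125; Q' = 530.5 − 1(21.125) = 509.375.
Change in quantity: 509.375 − 456 = 53.375.

ΔQ = 53.375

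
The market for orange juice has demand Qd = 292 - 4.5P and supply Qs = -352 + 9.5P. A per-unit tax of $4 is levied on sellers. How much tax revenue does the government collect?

Tax revenue = 2038/7

Pre-tax equilibrium: P* = 46, Q* = 85.
Tax on sellers shifts supply to Qs = -352 + 9.5(P − 4) = -390 + 9.5P.
292 - 4.5P = -390 + 9.5P gives buyer price Pb = 341/7; sellers receive Ps = 341/7 − 4 = 313/7.
New quantity: Q = 292 − 4.5(341/7) = 1019/14.
Revenue = 4 × 1019/14 = 2038/7.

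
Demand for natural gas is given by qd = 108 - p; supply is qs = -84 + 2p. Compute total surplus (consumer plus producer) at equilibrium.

Equilibrium: 108 - p = -84 + 2p gives p* = 64, q* = 44.
Demand choke price: p = 108; supply starts at p = 42.
CS = ½(108 − 64)(44) = 968; PS = ½(64 − 42)(44) = 484.

Total surplus = 1452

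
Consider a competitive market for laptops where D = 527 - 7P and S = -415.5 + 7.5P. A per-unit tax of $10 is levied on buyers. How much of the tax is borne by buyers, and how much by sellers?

Pre-tax equilibrium: P* = 65, Q* = 72.
Tax on buyers shifts demand to D = 527 − 7(P + 10) = 457 - 7P.
457 - 7P = -415.5 + 7.5P gives seller price Ps = 1745/29; buyers pay Pb = 1745/29 + 10 = 2035/29.
New quantity: Q = 527 − 7(2035/29) = 1038/29.
Buyer burden = 2035/29 − 65 = 150/29; seller burden = 65 − 1745/29 = 140/29.

Buyers bear 150/29, sellers bear 140/29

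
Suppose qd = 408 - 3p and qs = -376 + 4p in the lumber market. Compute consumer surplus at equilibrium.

Consumer surplus = 864

Equilibrium: 408 - 3p = -376 + 4p gives p* = 112, q* = 72.
Demand choke price (qd = 0): p = 136.
CS = ½(136 − 112)(72) = 864.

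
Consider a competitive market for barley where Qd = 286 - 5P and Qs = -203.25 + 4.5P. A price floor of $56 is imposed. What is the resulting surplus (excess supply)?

Surplus = 42.75

Equilibrium price would be P* = 51.5, so the floor at 56 binds.
At P = 56: Qd = 6, Qs = 48.75.
Surplus = 48.75 − 6 = 42.75.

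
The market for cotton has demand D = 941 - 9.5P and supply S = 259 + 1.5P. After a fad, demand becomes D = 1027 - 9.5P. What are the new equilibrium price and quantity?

P' = 768/11, Q' = 4001/11

Original equilibrium: P* = 62, Q* = 352.
New equilibrium: 1027 - 9.5P = 259 + 1.5P, so 768 = 11P and P' = 768/11; Q' = 1027 − 9.5(768/11) = 4001/11.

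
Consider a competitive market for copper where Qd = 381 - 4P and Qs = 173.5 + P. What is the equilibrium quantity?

Set Qd = Qs: 381 - 4P = 173.5 + P.
207.5 = 5P, so P* = 41.5.
Q* = 381 − 4(41.5) = 215.

Q* = 215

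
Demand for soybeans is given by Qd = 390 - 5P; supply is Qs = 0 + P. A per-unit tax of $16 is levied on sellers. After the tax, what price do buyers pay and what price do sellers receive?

Buyers pay 203/3, sellers receive 155/3

Pre-tax equilibrium: P* = 65, Q* = 65.
Tax on sellers shifts supply to Qs = 0 + 1(P − 16) = -16 + P.
390 - 5P = -16 + P gives buyer price Pb = 203/3; sellers receive Ps = 203/3 − 16 = 155/3.
New quantity: Q = 390 − 5(203/3) = 155/3.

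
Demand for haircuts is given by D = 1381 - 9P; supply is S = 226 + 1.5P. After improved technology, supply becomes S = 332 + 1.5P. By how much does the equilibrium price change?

Original equilibrium: P* = 110, Q* = 391.
New equilibrium: 1381 - 9P = 332 + 1.5P, so 1049 = 10.5P and P' = 2098/21; Q' = 1381 − 9(2098/21) = 3373/7.
Change in price: 2098/21 − 110 = -212/21.

ΔP = -212/21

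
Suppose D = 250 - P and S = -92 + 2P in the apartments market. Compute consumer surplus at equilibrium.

Equilibrium: 250 - P = -92 + 2P gives P* = 114, Q* = 136.
Demand choke price (D = 0): P = 250.
CS = ½(250 − 114)(136) = 9248.

Consumer surplus = 9248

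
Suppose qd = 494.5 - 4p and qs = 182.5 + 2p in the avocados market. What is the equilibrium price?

Set qd = qs: 494.5 - 4p = 182.5 + 2p.
312 = 6p, so p* = 52.
q* = 494.5 − 4(52) = 286.5.

p* = 52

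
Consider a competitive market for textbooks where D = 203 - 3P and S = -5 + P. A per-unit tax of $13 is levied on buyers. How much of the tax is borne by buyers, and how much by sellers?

Buyers bear $3.25, sellers bear $9.75

Pre-tax equilibrium: P* = 52, Q* = 47.
Tax on buyers shifts demand to D = 203 − 3(P + 13) = 164 - 3P.
164 - 3P = -5 + P gives seller price Ps = 42.25; buyers pay Pb = 42.25 + 13 = 55.25.
New quantity: Q = 203 − 3(55.25) = 37.25.
Buyer burden = 55.25 − 52 = 3.25; seller burden = 52 − 42.25 = 9.75.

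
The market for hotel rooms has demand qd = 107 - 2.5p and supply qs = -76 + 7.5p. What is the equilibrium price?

Set qd = qs: 107 - 2.5p = -76 + 7.5p.
183 = 10p, so p* = 18.3.
q* = 107 − 2.5(18.3) = 61.25.

p* = 18.3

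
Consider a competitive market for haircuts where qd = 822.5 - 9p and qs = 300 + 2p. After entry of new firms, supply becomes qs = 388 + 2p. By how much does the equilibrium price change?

Δp = -8

Original equilibrium: p* = 47.5, q* = 395.
New equilibrium: 822.5 - 9p = 388 + 2p, so 434.5 = 11p and p' = 39.5; q' = 822.5 − 9(39.5) = 467.
Change in price: 39.5 − 47.5 = -8.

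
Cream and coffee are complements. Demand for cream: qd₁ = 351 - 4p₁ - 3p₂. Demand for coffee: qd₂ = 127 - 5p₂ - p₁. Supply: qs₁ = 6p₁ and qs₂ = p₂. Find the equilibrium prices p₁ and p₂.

Market 1: 351 - 4p₁ - 3p₂ = 6p₁ → 10p₁ + 3p₂ = 351.
Market 2: 6p₂ + p₁ = 127.
Eliminating p₂: 6×(1) − 3×(2) gives 57p₁ = 1725, so p₁ = 575/19.
Back-substitute into (2): p₂ = (127 − 1×575/19) / 6 = 919/57.

p₁ = 575/19, p₂ = 919/57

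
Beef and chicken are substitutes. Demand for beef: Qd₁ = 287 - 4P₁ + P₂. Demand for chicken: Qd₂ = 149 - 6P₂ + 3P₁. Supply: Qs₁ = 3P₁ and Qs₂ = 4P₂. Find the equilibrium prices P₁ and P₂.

P₁ = 3019/67, P₂ = 1904/67

Market 1: 287 - 4P₁ + P₂ = 3P₁ → 7P₁ - P₂ = 287.
Market 2: 10P₂ - 3P₁ = 149.
Eliminating P₂: 10×(1) + 1×(2) gives 67P₁ = 3019, so P₁ = 3019/67.
Back-substitute into (2): P₂ = (149 + 3×3019/67) / 10 = 1904/67.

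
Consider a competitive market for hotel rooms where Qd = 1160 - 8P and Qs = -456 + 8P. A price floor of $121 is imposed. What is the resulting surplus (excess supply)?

Equilibrium price would be P* = 101, so the floor at 121 binds.
At P = 121: Qd = 192, Qs = 512.
Surplus = 512 − 192 = 320.

Surplus = 320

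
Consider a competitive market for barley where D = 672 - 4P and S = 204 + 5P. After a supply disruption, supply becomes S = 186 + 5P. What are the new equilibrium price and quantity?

Original equilibrium: P* = 52, Q* = 464.
New equilibrium: 672 - 4P = 186 + 5P, so 486 = 9P and P' = 54; Q' = 672 − 4(54) = 456.

P' = 54, Q' = 456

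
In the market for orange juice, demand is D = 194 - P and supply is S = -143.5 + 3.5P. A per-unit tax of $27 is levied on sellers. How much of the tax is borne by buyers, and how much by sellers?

Buyers bear $21, sellers bear $6

Pre-tax equilibrium: P* = 75, Q* = 119.
Tax on sellers shifts supply to S = -143.5 + 3.5(P − 27) = -238 + 3.5P.
194 - P = -238 + 3.5P gives buyer price Pb = 96; sellers receive Ps = 96 − 27 = 69.
New quantity: Q = 194 − 1(96) = 98.
Buyer burden = 96 − 75 = 21; seller burden = 75 − 69 = 6.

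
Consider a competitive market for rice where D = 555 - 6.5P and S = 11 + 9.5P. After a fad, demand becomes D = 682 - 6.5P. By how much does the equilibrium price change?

ΔP = 7.9375

Original equilibrium: P* = 34, Q* = 334.
New equilibrium: 682 - 6.5P = 11 + 9.5P, so 671 = 16P and P' = 41.9375; Q' = 682 − 6.5(41.9375) = 409.40625.
Change in price: 41.9375 − 34 = 7.9375.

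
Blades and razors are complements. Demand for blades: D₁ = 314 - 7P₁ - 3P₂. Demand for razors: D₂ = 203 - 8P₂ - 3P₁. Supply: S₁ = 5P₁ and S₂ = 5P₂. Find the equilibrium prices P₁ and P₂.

Market 1: 314 - 7P₁ - 3P₂ = 5P₁ → 12P₁ + 3P₂ = 314.
Market 2: 13P₂ + 3P₁ = 203.
Eliminating P₂: 13×(1) − 3×(2) gives 147P₁ = 3473, so P₁ = 3473/147.
Back-substitute into (2): P₂ = (203 − 3×3473/147) / 13 = 498/49.

P₁ = 3473/147, P₂ = 498/49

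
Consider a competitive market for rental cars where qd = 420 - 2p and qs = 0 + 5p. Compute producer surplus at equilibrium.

Equilibrium: 420 - 2p = 0 + 5p gives p* = 60, q* = 300.
Supply starts at p = 0 (where qs = 0).
PS = ½(60 − 0)(300) = 9000.

Producer surplus = 9000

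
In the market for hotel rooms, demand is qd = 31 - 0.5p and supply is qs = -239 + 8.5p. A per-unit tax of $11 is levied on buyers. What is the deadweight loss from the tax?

Pre-tax equilibrium: p* = 30, q* = 16.
Tax on buyers shifts demand to qd = 31 − 0.5(p + 11) = 25.5 - 0.5p.
25.5 - 0.5p = -239 + 8.5p gives seller price ps = 529/18; buyers pay pb = 529/18 + 11 = 727/18.
New quantity: q = 31 − 0.5(727/18) = 389/36.
DWL = ½ × 11 × (16 − 389/36) = 2057/72.

Deadweight loss = 2057/72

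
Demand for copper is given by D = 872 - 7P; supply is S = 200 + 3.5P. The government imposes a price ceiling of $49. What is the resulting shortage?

Equilibrium price would be P* = 64, so the ceiling at 49 binds.
At P = 49: D = 872 − 7(49) = 529, S = 200 + 3.5(49) = 371.5.
Shortage = 529 − 371.5 = 157.5.

Shortage = 157.5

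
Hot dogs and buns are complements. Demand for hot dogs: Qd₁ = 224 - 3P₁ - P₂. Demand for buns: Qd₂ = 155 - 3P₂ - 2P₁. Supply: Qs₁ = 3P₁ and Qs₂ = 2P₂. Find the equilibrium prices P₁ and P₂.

Market 1: 224 - 3P₁ - P₂ = 3P₁ → 6P₁ + P₂ = 224.
Market 2: 5P₂ + 2P₁ = 155.
Eliminating P₂: 5×(1) − 1×(2) gives 28P₁ = 965, so P₁ = 965/28.
Back-substitute into (2): P₂ = (155 − 2×965/28) / 5 = 241/14.

P₁ = 965/28, P₂ = 241/14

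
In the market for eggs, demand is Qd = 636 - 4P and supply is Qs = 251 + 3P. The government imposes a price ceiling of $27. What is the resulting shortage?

Shortage = 196

Equilibrium price would be P* = 55, so the ceiling at 27 binds.
At P = 27: Qd = 636 − 4(27) = 528, Qs = 251 + 3(27) = 332.
Shortage = 528 − 332 = 196.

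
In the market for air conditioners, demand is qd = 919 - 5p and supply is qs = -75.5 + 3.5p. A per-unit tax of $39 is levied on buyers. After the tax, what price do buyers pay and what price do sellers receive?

Buyers pay 2262/17, sellers receive 1599/17

Pre-tax equilibrium: p* = 117, q* = 334.
Tax on buyers shifts demand to qd = 919 − 5(p + 39) = 724 - 5p.
724 - 5p = -75.5 + 3.5p gives seller price ps = 1599/17; buyers pay pb = 1599/17 + 39 = 2262/17.
New quantity: q = 919 − 5(2262/17) = 4313/17.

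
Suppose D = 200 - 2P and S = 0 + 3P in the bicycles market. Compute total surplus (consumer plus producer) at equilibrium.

Equilibrium: 200 - 2P = 0 + 3P gives P* = 40, Q* = 120.
Demand choke price: P = 100; supply starts at P = 0.
CS = ½(100 − 40)(120) = 3600; PS = ½(40 − 0)(120) = 2400.

Total surplus = 6000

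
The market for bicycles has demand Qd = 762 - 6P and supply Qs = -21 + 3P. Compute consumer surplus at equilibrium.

Consumer surplus = 4800

Equilibrium: 762 - 6P = -21 + 3P gives P* = 87, Q* = 240.
Demand choke price (Qd = 0): P = 127.
CS = ½(127 − 87)(240) = 4800.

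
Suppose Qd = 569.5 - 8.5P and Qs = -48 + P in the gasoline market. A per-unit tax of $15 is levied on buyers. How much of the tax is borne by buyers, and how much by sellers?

Pre-tax equilibrium: P* = 65, Q* = 17.
Tax on buyers shifts demand to Qd = 569.5 − 8.5(P + 15) = 442 - 8.5P.
442 - 8.5P = -48 + P gives seller price Ps = 980/19; buyers pay Pb = 980/19 + 15 = 1265/19.
New quantity: Q = 569.5 − 8.5(1265/19) = 68/19.
Buyer burden = 1265/19 − 65 = 30/19; seller burden = 65 − 980/19 = 255/19.

Buyers bear 30/19, sellers bear 255/19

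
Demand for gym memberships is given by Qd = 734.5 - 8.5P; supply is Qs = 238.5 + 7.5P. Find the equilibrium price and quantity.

P* = 31, Q* = 471

Set Qd = Qs: 734.5 - 8.5P = 238.5 + 7.5P.
496 = 16P, so P* = 31.
Q* = 734.5 − 8.5(31) = 471.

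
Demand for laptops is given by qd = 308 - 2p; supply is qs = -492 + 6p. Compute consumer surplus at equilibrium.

Equilibrium: 308 - 2p = -492 + 6p gives p* = 100, q* = 108.
Demand choke price (qd = 0): p = 154.
CS = ½(154 − 100)(108) = 2916.

Consumer surplus = 2916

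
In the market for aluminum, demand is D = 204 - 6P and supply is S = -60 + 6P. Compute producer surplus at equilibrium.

Equilibrium: 204 - 6P = -60 + 6P gives P* = 22, Q* = 72.
Supply starts at P = 10 (where S = 0).
PS = ½(22 − 10)(72) = 432.

Producer surplus = 432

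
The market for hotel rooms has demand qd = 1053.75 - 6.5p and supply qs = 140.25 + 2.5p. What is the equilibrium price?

Set qd = qs: 1053.75 - 6.5p = 140.25 + 2.5p.
913.5 = 9p, so p* = 101.5.
q* = 1053.75 − 6.5(101.5) = 394.

p* = 101.5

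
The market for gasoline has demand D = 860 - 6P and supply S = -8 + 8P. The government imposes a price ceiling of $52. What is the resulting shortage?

Shortage = 140

Equilibrium price would be P* = 62, so the ceiling at 52 binds.
At P = 52: D = 860 − 6(52) = 548, S = -8 + 8(52) = 408.
Shortage = 548 − 408 = 140.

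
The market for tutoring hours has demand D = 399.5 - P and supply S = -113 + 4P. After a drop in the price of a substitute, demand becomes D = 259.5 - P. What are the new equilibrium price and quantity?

P' = 74.5, Q' = 185

Original equilibrium: P* = 102.5, Q* = 297.
New equilibrium: 259.5 - P = -113 + 4P, so 372.5 = 5P and P' = 74.5; Q' = 259.5 − 1(74.5) = 185.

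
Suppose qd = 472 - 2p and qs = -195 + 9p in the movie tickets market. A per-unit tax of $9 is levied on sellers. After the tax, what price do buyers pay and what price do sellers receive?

Buyers pay $68, sellers receive $59

Pre-tax equilibrium: p* = 667/11, q* = 3858/11.
Tax on sellers shifts supply to qs = -195 + 9(p − 9) = -276 + 9p.
472 - 2p = -276 + 9p gives buyer price pb = 68; sellers receive ps = 68 − 9 = 59.
New quantity: q = 472 − 2(68) = 336.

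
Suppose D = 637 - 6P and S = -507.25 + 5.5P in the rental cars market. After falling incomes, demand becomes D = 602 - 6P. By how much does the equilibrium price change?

Original equilibrium: P* = 99.5, Q* = 40.
New equilibrium: 602 - 6P = -507.25 + 5.5P, so 1109.25 = 11.5P and P' = 4437/46; Q' = 602 − 6(4437/46) = 535/23.
Change in price: 4437/46 − 99.5 = -70/23.

ΔP = -70/23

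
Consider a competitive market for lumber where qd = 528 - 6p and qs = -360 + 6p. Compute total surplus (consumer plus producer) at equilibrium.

Equilibrium: 528 - 6p = -360 + 6p gives p* = 74, q* = 84.
Demand choke price: p = 88; supply starts at p = 60.
CS = ½(88 − 74)(84) = 588; PS = ½(74 − 60)(84) = 588.

Total surplus = 1176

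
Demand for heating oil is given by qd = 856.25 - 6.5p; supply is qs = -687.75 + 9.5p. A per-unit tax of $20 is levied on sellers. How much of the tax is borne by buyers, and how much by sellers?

Buyers bear $11.875, sellers bear $8.125

Pre-tax equilibrium: p* = 96.5, q* = 229.
Tax on sellers shifts supply to qs = -687.75 + 9.5(p − 20) = -877.75 + 9.5p.
856.25 - 6.5p = -877.75 + 9.5p gives buyer price pb = 108.375; sellers receive ps = 108.375 − 20 = 88.375.
New quantity: q = 856.25 − 6.5(108.375) = 151.8125.
Buyer burden = 108.375 − 96.5 = 11.875; seller burden = 96.5 − 88.375 = 8.125.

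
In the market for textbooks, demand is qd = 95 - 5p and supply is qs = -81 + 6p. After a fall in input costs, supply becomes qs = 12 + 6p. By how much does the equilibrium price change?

Δp = -93/11

Original equilibrium: p* = 16, q* = 15.
New equilibrium: 95 - 5p = 12 + 6p, so 83 = 11p and p' = 83/11; q' = 95 − 5(83/11) = 630/11.
Change in price: 83/11 − 16 = -93/11.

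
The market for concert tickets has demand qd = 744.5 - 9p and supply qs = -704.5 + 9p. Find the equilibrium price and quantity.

p* = 80.5, q* = 20

Set qd = qs: 744.5 - 9p = -704.5 + 9p.
1449 = 18p, so p* = 80.5.
q* = 744.5 − 9(80.5) = 20.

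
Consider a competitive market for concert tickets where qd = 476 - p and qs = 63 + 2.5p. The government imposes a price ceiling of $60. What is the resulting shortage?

Equilibrium price would be p* = 118, so the ceiling at 60 binds.
At p = 60: qd = 476 − 1(60) = 416, qs = 63 + 2.5(60) = 213.
Shortage = 416 − 213 = 203.

Shortage = 203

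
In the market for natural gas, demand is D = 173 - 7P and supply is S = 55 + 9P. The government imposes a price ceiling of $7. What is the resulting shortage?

Shortage = 6

Equilibrium price would be P* = 7.375, so the ceiling at 7 binds.
At P = 7: D = 173 − 7(7) = 124, S = 55 + 9(7) = 118.
Shortage = 124 − 118 = 6.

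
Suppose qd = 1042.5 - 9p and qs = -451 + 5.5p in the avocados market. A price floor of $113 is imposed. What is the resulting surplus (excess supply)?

Equilibrium price would be p* = 103, so the floor at 113 binds.
At p = 113: qd = 25.5, qs = 170.5.
Surplus = 170.5 − 25.5 = 145.

Surplus = 145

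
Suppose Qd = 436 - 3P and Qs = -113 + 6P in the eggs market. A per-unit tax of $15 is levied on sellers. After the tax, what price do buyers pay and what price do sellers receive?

Pre-tax equilibrium: P* = 61, Q* = 253.
Tax on sellers shifts supply to Qs = -113 + 6(P − 15) = -203 + 6P.
436 - 3P = -203 + 6P gives buyer price Pb = 71; sellers receive Ps = 71 − 15 = 56.
New quantity: Q = 436 − 3(71) = 223.

Buyers pay $71, sellers receive $56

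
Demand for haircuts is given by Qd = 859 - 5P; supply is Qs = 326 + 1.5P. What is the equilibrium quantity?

Q* = 449

Set Qd = Qs: 859 - 5P = 326 + 1.5P.
533 = 6.5P, so P* = 82.
Q* = 859 − 5(82) = 449.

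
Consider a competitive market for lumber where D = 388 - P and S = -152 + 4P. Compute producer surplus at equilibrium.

Producer surplus = 9800

Equilibrium: 388 - P = -152 + 4P gives P* = 108, Q* = 280.
Supply starts at P = 38 (where S = 0).
PS = ½(108 − 38)(280) = 9800.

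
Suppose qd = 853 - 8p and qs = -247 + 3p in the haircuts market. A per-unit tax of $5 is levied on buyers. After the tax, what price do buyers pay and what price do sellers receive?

Buyers pay 1115/11, sellers receive 1060/11

Pre-tax equilibrium: p* = 100, q* = 53.
Tax on buyers shifts demand to qd = 853 − 8(p + 5) = 813 - 8p.
813 - 8p = -247 + 3p gives seller price ps = 1060/11; buyers pay pb = 1060/11 + 5 = 1115/11.
New quantity: q = 853 − 8(1115/11) = 463/11.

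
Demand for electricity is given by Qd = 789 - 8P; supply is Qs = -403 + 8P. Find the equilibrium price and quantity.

Set Qd = Qs: 789 - 8P = -403 + 8P.
1192 = 16P, so P* = 74.5.
Q* = 789 − 8(74.5) = 193.

P* = 74.5, Q* = 193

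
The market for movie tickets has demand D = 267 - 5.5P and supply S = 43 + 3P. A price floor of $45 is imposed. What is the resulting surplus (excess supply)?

Equilibrium price would be P* = 448/17, so the floor at 45 binds.
At P = 45: D = 19.5, S = 178.
Surplus = 178 − 19.5 = 158.5.

Surplus = 158.5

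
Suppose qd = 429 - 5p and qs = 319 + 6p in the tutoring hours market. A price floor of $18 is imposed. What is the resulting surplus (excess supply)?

Equilibrium price would be p* = 10, so the floor at 18 binds.
At p = 18: qd = 339, qs = 427.
Surplus = 427 − 339 = 88.

Surplus = 88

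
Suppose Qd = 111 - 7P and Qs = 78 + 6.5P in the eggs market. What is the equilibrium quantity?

Q* = 845/9

Set Qd = Qs: 111 - 7P = 78 + 6.5P.
33 = 13.5P, so P* = 22/9.
Q* = 111 − 7(22/9) = 845/9.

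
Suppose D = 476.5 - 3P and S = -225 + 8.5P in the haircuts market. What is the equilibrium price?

Set D = S: 476.5 - 3P = -225 + 8.5P.
701.5 = 11.5P, so P* = 61.
Q* = 476.5 − 3(61) = 293.5.

P* = 61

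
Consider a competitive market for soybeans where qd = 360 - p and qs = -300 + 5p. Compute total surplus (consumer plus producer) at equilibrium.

Total surplus = 37500

Equilibrium: 360 - p = -300 + 5p gives p* = 110, q* = 250.
Demand choke price: p = 360; supply starts at p = 60.
CS = ½(360 − 110)(250) = 31250; PS = ½(110 − 60)(250) = 6250.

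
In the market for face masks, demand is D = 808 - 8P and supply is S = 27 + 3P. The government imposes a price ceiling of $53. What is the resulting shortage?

Equilibrium price would be P* = 71, so the ceiling at 53 binds.
At P = 53: D = 808 − 8(53) = 384, S = 27 + 3(53) = 186.
Shortage = 384 − 186 = 198.

Shortage = 198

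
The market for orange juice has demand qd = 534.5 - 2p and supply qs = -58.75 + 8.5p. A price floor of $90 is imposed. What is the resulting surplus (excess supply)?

Surplus = 351.75

Equilibrium price would be p* = 56.5, so the floor at 90 binds.
At p = 90: qd = 354.5, qs = 706.25.
Surplus = 706.25 − 354.5 = 351.75.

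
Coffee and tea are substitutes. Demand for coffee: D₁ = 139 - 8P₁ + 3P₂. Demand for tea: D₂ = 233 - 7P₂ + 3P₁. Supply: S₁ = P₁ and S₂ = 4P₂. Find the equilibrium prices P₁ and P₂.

Market 1: 139 - 8P₁ + 3P₂ = P₁ → 9P₁ - 3P₂ = 139.
Market 2: 11P₂ - 3P₁ = 233.
Eliminating P₂: 11×(1) + 3×(2) gives 90P₁ = 2228, so P₁ = 1114/45.
Back-substitute into (2): P₂ = (233 + 3×1114/45) / 11 = 419/15.

P₁ = 1114/45, P₂ = 419/15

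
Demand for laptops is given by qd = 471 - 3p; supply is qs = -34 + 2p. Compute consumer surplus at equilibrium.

Equilibrium: 471 - 3p = -34 + 2p gives p* = 101, q* = 168.
Demand choke price (qd = 0): p = 157.
CS = ½(157 − 101)(168) = 4704.

Consumer surplus = 4704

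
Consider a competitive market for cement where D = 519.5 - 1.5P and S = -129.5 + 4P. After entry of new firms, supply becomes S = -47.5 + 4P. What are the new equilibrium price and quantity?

P' = 1134/11, Q' = 8027/22

Original equilibrium: P* = 118, Q* = 342.5.
New equilibrium: 519.5 - 1.5P = -47.5 + 4P, so 567 = 5.5P and P' = 1134/11; Q' = 519.5 − 1.5(1134/11) = 8027/22.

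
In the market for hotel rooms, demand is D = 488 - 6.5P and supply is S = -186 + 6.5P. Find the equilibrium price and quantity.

P* = 674/13, Q* = 151

Set D = S: 488 - 6.5P = -186 + 6.5P.
674 = 13P, so P* = 674/13.
Q* = 488 − 6.5(674/13) = 151.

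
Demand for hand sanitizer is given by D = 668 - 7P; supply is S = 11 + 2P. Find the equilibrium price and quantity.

P* = 73, Q* = 157

Set D = S: 668 - 7P = 11 + 2P.
657 = 9P, so P* = 73.
Q* = 668 − 7(73) = 157.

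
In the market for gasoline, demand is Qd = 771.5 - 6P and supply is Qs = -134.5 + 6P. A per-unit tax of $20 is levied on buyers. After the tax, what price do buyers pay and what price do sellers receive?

Buyers pay $85.5, sellers receive $65.5

Pre-tax equilibrium: P* = 75.5, Q* = 318.5.
Tax on buyers shifts demand to Qd = 771.5 − 6(P + 20) = 651.5 - 6P.
651.5 - 6P = -134.5 + 6P gives seller price Ps = 65.5; buyers pay Pb = 65.5 + 20 = 85.5.
New quantity: Q = 771.5 − 6(85.5) = 258.5.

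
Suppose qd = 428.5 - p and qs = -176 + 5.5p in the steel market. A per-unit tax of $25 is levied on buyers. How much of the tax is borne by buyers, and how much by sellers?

Pre-tax equilibrium: p* = 93, q* = 335.5.
Tax on buyers shifts demand to qd = 428.5 − 1(p + 25) = 403.5 - p.
403.5 - p = -176 + 5.5p gives seller price ps = 1159/13; buyers pay pb = 1159/13 + 25 = 1484/13.
New quantity: q = 428.5 − 1(1484/13) = 8173/26.
Buyer burden = 1484/13 − 93 = 275/13; seller burden = 93 − 1159/13 = 50/13.

Buyers bear 275/13, sellers bear 50/13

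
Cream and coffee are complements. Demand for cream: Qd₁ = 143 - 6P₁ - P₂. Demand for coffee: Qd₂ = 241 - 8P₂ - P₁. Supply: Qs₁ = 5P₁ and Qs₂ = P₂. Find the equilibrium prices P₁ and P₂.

Market 1: 143 - 6P₁ - P₂ = 5P₁ → 11P₁ + P₂ = 143.
Market 2: 9P₂ + P₁ = 241.
Eliminating P₂: 9×(1) − 1×(2) gives 98P₁ = 1046, so P₁ = 523/49.
Back-substitute into (2): P₂ = (241 − 1×523/49) / 9 = 1254/49.

P₁ = 523/49, P₂ = 1254/49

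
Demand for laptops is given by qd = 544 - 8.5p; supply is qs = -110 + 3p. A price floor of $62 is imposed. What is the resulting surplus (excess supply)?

Surplus = 59

Equilibrium price would be p* = 1308/23, so the floor at 62 binds.
At p = 62: qd = 17, qs = 76.
Surplus = 76 − 17 = 59.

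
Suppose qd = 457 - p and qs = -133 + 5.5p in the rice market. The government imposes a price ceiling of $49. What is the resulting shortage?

Shortage = 271.5

Equilibrium price would be p* = 1180/13, so the ceiling at 49 binds.
At p = 49: qd = 457 − 1(49) = 408, qs = -133 + 5.5(49) = 136.5.
Shortage = 408 − 136.5 = 271.5.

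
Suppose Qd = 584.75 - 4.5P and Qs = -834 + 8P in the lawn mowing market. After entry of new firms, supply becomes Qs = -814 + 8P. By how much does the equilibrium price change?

Original equilibrium: P* = 113.5, Q* = 74.
New equilibrium: 584.75 - 4.5P = -814 + 8P, so 1398.75 = 12.5P and P' = 111.9; Q' = 584.75 − 4.5(111.9) = 81.2.
Change in price: 111.9 − 113.5 = -1.6.

ΔP = -1.6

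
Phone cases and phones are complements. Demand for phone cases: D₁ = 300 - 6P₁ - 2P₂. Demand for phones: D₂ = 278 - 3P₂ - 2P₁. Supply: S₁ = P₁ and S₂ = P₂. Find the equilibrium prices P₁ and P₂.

P₁ = 161/6, P₂ = 673/12

Market 1: 300 - 6P₁ - 2P₂ = P₁ → 7P₁ + 2P₂ = 300.
Market 2: 4P₂ + 2P₁ = 278.
Eliminating P₂: 4×(1) − 2×(2) gives 24P₁ = 644, so P₁ = 161/6.
Back-substitute into (2): P₂ = (278 − 2×161/6) / 4 = 673/12.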